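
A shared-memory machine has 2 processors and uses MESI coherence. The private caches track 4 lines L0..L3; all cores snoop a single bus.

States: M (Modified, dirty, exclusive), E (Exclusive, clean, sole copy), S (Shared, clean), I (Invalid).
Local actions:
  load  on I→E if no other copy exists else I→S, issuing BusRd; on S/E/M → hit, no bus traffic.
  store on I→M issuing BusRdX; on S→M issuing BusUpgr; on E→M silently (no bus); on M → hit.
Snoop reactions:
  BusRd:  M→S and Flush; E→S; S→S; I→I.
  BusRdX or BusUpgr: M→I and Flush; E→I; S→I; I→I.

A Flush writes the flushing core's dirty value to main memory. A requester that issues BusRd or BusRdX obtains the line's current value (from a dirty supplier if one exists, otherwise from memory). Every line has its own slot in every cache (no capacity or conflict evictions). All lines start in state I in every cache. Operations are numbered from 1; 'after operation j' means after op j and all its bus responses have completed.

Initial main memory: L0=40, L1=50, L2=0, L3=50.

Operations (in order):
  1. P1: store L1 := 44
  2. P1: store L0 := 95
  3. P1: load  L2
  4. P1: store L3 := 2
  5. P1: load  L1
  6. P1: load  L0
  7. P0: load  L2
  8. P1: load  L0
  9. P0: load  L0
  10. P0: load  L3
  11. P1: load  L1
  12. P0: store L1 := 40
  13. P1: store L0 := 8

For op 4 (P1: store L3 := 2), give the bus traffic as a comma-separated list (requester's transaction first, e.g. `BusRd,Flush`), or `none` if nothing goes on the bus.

bus = BusRdX

[1] P1: store L1 := 44 | P0:I, P1:M(44) | bus: BusRdX
[2] P1: store L0 := 95 | P0:I, P1:M(95) | bus: BusRdX
[3] P1: load  L2 | P0:I, P1:E(0) | bus: BusRd
[4] P1: store L3 := 2 | P0:I, P1:M(2) | bus: BusRdX
[5] P1: load  L1 | P0:I, P1:M(44) | bus: none
[6] P1: load  L0 | P0:I, P1:M(95) | bus: none
[7] P0: load  L2 | P0:S(0), P1:S(0) | bus: BusRd
[8] P1: load  L0 | P0:I, P1:M(95) | bus: none
[9] P0: load  L0 | P0:S(95), P1:S(95) | bus: BusRd,Flush
[10] P0: load  L3 | P0:S(2), P1:S(2) | bus: BusRd,Flush
[11] P1: load  L1 | P0:I, P1:M(44) | bus: none
[12] P0: store L1 := 40 | P0:M(40), P1:I | bus: BusRdX,Flush
[13] P1: store L0 := 8 | P0:I, P1:M(8) | bus: BusUpgr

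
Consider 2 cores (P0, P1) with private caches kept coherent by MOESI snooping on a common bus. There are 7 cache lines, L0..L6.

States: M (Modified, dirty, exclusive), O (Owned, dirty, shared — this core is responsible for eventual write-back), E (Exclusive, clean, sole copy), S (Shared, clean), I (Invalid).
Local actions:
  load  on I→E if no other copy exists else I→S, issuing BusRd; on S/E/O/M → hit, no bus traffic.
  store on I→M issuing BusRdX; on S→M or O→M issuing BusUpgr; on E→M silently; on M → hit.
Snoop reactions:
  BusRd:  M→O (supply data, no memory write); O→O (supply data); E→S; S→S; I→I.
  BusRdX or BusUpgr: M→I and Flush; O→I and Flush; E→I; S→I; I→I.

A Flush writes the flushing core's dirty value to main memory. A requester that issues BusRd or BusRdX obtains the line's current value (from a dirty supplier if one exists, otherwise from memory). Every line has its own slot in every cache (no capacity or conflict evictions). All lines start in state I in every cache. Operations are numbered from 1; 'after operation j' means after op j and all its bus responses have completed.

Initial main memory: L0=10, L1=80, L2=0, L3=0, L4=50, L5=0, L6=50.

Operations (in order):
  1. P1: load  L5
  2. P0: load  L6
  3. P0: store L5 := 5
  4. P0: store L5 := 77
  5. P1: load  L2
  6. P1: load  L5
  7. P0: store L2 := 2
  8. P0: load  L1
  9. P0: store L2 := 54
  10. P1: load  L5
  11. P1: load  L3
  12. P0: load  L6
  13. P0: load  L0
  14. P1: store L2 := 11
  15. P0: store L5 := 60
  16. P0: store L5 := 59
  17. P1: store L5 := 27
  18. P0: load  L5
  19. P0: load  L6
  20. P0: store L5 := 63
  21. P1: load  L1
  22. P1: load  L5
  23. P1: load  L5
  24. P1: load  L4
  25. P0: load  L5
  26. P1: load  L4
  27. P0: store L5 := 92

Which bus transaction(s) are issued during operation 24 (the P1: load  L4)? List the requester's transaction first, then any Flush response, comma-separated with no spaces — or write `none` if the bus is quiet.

step 1: P1: load  L5  ⟶  IE  (L5)  txn=BusRd  M[L5]=0
step 2: P0: load  L6  ⟶  EI  (L6)  txn=BusRd  M[L6]=50
step 3: P0: store L5 := 5  ⟶  MI  (L5)  txn=BusRdX  M[L5]=0
step 4: P0: store L5 := 77  ⟶  MI  (L5)  txn=∅  M[L5]=0
step 5: P1: load  L2  ⟶  IE  (L2)  txn=BusRd  M[L2]=0
step 6: P1: load  L5  ⟶  OS  (L5)  txn=BusRd  M[L5]=0
step 7: P0: store L2 := 2  ⟶  MI  (L2)  txn=BusRdX  M[L2]=0
step 8: P0: load  L1  ⟶  EI  (L1)  txn=BusRd  M[L1]=80
step 9: P0: store L2 := 54  ⟶  MI  (L2)  txn=∅  M[L2]=0
step 10: P1: load  L5  ⟶  OS  (L5)  txn=∅  M[L5]=0
step 11: P1: load  L3  ⟶  IE  (L3)  txn=BusRd  M[L3]=0
step 12: P0: load  L6  ⟶  EI  (L6)  txn=∅  M[L6]=50
step 13: P0: load  L0  ⟶  EI  (L0)  txn=BusRd  M[L0]=10
step 14: P1: store L2 := 11  ⟶  IM  (L2)  txn=BusRdX+Flush  M[L2]=54
step 15: P0: store L5 := 60  ⟶  MI  (L5)  txn=BusUpgr  M[L5]=0
step 16: P0: store L5 := 59  ⟶  MI  (L5)  txn=∅  M[L5]=0
step 17: P1: store L5 := 27  ⟶  IM  (L5)  txn=BusRdX+Flush  M[L5]=59
step 18: P0: load  L5  ⟶  SO  (L5)  txn=BusRd  M[L5]=59
step 19: P0: load  L6  ⟶  EI  (L6)  txn=∅  M[L6]=50
step 20: P0: store L5 := 63  ⟶  MI  (L5)  txn=BusUpgr+Flush  M[L5]=27
step 21: P1: load  L1  ⟶  SS  (L1)  txn=BusRd  M[L1]=80
step 22: P1: load  L5  ⟶  OS  (L5)  txn=BusRd  M[L5]=27
step 23: P1: load  L5  ⟶  OS  (L5)  txn=∅  M[L5]=27
step 24: P1: load  L4  ⟶  IE  (L4)  txn=BusRd  M[L4]=50
step 25: P0: load  L5  ⟶  OS  (L5)  txn=∅  M[L5]=27
step 26: P1: load  L4  ⟶  IE  (L4)  txn=∅  M[L4]=50
step 27: P0: store L5 := 92  ⟶  MI  (L5)  txn=BusUpgr  M[L5]=27

bus = BusRd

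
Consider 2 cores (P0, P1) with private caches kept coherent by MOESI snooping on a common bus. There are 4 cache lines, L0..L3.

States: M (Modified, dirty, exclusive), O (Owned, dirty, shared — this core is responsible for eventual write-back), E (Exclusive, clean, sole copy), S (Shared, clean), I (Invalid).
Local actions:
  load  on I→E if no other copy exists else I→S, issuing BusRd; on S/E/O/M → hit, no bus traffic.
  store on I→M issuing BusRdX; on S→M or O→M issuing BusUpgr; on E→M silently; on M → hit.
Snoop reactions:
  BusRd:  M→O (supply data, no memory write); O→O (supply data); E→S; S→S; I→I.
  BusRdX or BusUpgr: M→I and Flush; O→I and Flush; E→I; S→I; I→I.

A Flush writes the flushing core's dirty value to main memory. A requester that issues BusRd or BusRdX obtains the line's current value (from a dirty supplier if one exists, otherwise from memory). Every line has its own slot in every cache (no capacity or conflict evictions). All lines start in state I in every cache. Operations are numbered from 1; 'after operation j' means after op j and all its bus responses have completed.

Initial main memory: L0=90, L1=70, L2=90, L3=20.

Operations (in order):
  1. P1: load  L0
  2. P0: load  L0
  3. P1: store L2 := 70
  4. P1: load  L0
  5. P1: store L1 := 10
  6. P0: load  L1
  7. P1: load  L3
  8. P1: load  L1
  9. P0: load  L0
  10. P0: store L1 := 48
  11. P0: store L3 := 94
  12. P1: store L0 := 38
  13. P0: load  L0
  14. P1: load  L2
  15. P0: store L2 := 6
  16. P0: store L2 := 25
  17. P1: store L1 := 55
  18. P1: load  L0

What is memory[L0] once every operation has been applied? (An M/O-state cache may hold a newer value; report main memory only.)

step 1: P1: load  L0  ⟶  IE  (L0)  txn=BusRd  M[L0]=90
step 2: P0: load  L0  ⟶  SS  (L0)  txn=BusRd  M[L0]=90
step 3: P1: store L2 := 70  ⟶  IM  (L2)  txn=BusRdX  M[L2]=90
step 4: P1: load  L0  ⟶  SS  (L0)  txn=∅  M[L0]=90
step 5: P1: store L1 := 10  ⟶  IM  (L1)  txn=BusRdX  M[L1]=70
step 6: P0: load  L1  ⟶  SO  (L1)  txn=BusRd  M[L1]=70
step 7: P1: load  L3  ⟶  IE  (L3)  txn=BusRd  M[L3]=20
step 8: P1: load  L1  ⟶  SO  (L1)  txn=∅  M[L1]=70
step 9: P0: load  L0  ⟶  SS  (L0)  txn=∅  M[L0]=90
step 10: P0: store L1 := 48  ⟶  MI  (L1)  txn=BusUpgr+Flush  M[L1]=10
step 11: P0: store L3 := 94  ⟶  MI  (L3)  txn=BusRdX  M[L3]=20
step 12: P1: store L0 := 38  ⟶  IM  (L0)  txn=BusUpgr  M[L0]=90
step 13: P0: load  L0  ⟶  SO  (L0)  txn=BusRd  M[L0]=90
step 14: P1: load  L2  ⟶  IM  (L2)  txn=∅  M[L2]=90
step 15: P0: store L2 := 6  ⟶  MI  (L2)  txn=BusRdX+Flush  M[L2]=70
step 16: P0: store L2 := 25  ⟶  MI  (L2)  txn=∅  M[L2]=70
step 17: P1: store L1 := 55  ⟶  IM  (L1)  txn=BusRdX+Flush  M[L1]=48
step 18: P1: load  L0  ⟶  SO  (L0)  txn=∅  M[L0]=90

memory[L0] = 90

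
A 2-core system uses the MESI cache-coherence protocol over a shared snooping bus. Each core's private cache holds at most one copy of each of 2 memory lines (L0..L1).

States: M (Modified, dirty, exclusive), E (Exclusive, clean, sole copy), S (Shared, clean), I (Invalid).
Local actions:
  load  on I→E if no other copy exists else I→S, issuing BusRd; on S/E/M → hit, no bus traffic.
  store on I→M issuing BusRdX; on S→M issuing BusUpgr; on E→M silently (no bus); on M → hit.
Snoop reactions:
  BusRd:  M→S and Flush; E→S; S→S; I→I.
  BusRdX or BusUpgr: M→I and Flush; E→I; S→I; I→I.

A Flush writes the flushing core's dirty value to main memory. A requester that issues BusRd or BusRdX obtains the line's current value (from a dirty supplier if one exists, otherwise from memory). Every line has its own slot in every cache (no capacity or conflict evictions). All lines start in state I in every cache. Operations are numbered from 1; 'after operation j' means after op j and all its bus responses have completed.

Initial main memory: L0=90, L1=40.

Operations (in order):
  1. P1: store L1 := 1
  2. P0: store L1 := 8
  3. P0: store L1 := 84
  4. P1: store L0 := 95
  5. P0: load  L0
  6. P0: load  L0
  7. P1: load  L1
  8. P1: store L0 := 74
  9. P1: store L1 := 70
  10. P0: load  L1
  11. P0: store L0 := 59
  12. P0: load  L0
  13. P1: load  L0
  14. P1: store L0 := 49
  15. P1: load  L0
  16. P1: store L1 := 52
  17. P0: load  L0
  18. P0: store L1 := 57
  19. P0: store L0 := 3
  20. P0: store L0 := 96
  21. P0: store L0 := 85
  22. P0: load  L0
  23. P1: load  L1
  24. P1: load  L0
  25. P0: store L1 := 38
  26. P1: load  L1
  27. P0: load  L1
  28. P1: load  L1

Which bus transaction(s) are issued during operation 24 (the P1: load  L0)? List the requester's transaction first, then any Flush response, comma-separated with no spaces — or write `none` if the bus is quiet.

step 1: P1: store L1 := 1  ⟶  IM  (L1)  txn=BusRdX  M[L1]=40
step 2: P0: store L1 := 8  ⟶  MI  (L1)  txn=BusRdX+Flush  M[L1]=1
step 3: P0: store L1 := 84  ⟶  MI  (L1)  txn=∅  M[L1]=1
step 4: P1: store L0 := 95  ⟶  IM  (L0)  txn=BusRdX  M[L0]=90
step 5: P0: load  L0  ⟶  SS  (L0)  txn=BusRd+Flush  M[L0]=95
step 6: P0: load  L0  ⟶  SS  (L0)  txn=∅  M[L0]=95
step 7: P1: load  L1  ⟶  SS  (L1)  txn=BusRd+Flush  M[L1]=84
step 8: P1: store L0 := 74  ⟶  IM  (L0)  txn=BusUpgr  M[L0]=95
step 9: P1: store L1 := 70  ⟶  IM  (L1)  txn=BusUpgr  M[L1]=84
step 10: P0: load  L1  ⟶  SS  (L1)  txn=BusRd+Flush  M[L1]=70
step 11: P0: store L0 := 59  ⟶  MI  (L0)  txn=BusRdX+Flush  M[L0]=74
step 12: P0: load  L0  ⟶  MI  (L0)  txn=∅  M[L0]=74
step 13: P1: load  L0  ⟶  SS  (L0)  txn=BusRd+Flush  M[L0]=59
step 14: P1: store L0 := 49  ⟶  IM  (L0)  txn=BusUpgr  M[L0]=59
step 15: P1: load  L0  ⟶  IM  (L0)  txn=∅  M[L0]=59
step 16: P1: store L1 := 52  ⟶  IM  (L1)  txn=BusUpgr  M[L1]=70
step 17: P0: load  L0  ⟶  SS  (L0)  txn=BusRd+Flush  M[L0]=49
step 18: P0: store L1 := 57  ⟶  MI  (L1)  txn=BusRdX+Flush  M[L1]=52
step 19: P0: store L0 := 3  ⟶  MI  (L0)  txn=BusUpgr  M[L0]=49
step 20: P0: store L0 := 96  ⟶  MI  (L0)  txn=∅  M[L0]=49
step 21: P0: store L0 := 85  ⟶  MI  (L0)  txn=∅  M[L0]=49
step 22: P0: load  L0  ⟶  MI  (L0)  txn=∅  M[L0]=49
step 23: P1: load  L1  ⟶  SS  (L1)  txn=BusRd+Flush  M[L1]=57
step 24: P1: load  L0  ⟶  SS  (L0)  txn=BusRd+Flush  M[L0]=85
step 25: P0: store L1 := 38  ⟶  MI  (L1)  txn=BusUpgr  M[L1]=57
step 26: P1: load  L1  ⟶  SS  (L1)  txn=BusRd+Flush  M[L1]=38
step 27: P0: load  L1  ⟶  SS  (L1)  txn=∅  M[L1]=38
step 28: P1: load  L1  ⟶  SS  (L1)  txn=∅  M[L1]=38

bus = BusRd,Flush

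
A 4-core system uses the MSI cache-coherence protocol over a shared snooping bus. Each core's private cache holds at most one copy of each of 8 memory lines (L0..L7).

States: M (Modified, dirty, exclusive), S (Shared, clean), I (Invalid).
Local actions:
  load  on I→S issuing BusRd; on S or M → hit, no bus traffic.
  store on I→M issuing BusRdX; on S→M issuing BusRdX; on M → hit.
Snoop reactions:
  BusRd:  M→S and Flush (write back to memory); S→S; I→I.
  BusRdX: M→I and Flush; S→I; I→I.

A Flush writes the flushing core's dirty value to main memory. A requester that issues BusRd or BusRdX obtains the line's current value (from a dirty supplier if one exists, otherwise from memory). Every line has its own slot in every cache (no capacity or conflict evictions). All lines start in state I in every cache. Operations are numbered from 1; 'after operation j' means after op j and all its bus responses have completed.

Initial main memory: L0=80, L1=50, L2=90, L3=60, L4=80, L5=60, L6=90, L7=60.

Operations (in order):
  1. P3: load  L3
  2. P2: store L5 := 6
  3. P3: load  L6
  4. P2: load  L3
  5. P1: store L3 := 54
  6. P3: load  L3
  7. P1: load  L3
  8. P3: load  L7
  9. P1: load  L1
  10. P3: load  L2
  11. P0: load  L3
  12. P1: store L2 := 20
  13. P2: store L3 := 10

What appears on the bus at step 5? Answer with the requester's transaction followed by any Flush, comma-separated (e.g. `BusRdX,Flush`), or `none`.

[1] P3: load  L3 | P0:I, P1:I, P2:I, P3:S(60) | bus: BusRd
[2] P2: store L5 := 6 | P0:I, P1:I, P2:M(6), P3:I | bus: BusRdX
[3] P3: load  L6 | P0:I, P1:I, P2:I, P3:S(90) | bus: BusRd
[4] P2: load  L3 | P0:I, P1:I, P2:S(60), P3:S(60) | bus: BusRd
[5] P1: store L3 := 54 | P0:I, P1:M(54), P2:I, P3:I | bus: BusRdX
[6] P3: load  L3 | P0:I, P1:S(54), P2:I, P3:S(54) | bus: BusRd,Flush
[7] P1: load  L3 | P0:I, P1:S(54), P2:I, P3:S(54) | bus: none
[8] P3: load  L7 | P0:I, P1:I, P2:I, P3:S(60) | bus: BusRd
[9] P1: load  L1 | P0:I, P1:S(50), P2:I, P3:I | bus: BusRd
[10] P3: load  L2 | P0:I, P1:I, P2:I, P3:S(90) | bus: BusRd
[11] P0: load  L3 | P0:S(54), P1:S(54), P2:I, P3:S(54) | bus: BusRd
[12] P1: store L2 := 20 | P0:I, P1:M(20), P2:I, P3:I | bus: BusRdX
[13] P2: store L3 := 10 | P0:I, P1:I, P2:M(10), P3:I | bus: BusRdX

bus = BusRdX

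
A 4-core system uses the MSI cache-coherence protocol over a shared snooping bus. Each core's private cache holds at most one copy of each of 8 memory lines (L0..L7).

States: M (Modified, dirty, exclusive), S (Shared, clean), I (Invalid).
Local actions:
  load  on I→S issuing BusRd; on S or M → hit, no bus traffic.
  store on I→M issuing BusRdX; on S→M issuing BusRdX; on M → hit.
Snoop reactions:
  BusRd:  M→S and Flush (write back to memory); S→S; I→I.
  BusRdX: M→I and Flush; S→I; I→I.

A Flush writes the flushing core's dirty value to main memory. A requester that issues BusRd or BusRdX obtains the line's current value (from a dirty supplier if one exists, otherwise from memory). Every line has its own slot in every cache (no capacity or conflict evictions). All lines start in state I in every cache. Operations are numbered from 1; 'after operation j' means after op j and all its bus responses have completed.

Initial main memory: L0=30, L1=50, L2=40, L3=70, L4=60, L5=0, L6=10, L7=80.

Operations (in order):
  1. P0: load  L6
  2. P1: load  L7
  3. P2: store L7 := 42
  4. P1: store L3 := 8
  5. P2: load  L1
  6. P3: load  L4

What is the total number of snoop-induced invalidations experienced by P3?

invalidations = 0

[1] P0: load  L6 | P0:S(10), P1:I, P2:I, P3:I | bus: BusRd
[2] P1: load  L7 | P0:I, P1:S(80), P2:I, P3:I | bus: BusRd
[3] P2: store L7 := 42 | P0:I, P1:I, P2:M(42), P3:I | bus: BusRdX
[4] P1: store L3 := 8 | P0:I, P1:M(8), P2:I, P3:I | bus: BusRdX
[5] P2: load  L1 | P0:I, P1:I, P2:S(50), P3:I | bus: BusRd
[6] P3: load  L4 | P0:I, P1:I, P2:I, P3:S(60) | bus: BusRd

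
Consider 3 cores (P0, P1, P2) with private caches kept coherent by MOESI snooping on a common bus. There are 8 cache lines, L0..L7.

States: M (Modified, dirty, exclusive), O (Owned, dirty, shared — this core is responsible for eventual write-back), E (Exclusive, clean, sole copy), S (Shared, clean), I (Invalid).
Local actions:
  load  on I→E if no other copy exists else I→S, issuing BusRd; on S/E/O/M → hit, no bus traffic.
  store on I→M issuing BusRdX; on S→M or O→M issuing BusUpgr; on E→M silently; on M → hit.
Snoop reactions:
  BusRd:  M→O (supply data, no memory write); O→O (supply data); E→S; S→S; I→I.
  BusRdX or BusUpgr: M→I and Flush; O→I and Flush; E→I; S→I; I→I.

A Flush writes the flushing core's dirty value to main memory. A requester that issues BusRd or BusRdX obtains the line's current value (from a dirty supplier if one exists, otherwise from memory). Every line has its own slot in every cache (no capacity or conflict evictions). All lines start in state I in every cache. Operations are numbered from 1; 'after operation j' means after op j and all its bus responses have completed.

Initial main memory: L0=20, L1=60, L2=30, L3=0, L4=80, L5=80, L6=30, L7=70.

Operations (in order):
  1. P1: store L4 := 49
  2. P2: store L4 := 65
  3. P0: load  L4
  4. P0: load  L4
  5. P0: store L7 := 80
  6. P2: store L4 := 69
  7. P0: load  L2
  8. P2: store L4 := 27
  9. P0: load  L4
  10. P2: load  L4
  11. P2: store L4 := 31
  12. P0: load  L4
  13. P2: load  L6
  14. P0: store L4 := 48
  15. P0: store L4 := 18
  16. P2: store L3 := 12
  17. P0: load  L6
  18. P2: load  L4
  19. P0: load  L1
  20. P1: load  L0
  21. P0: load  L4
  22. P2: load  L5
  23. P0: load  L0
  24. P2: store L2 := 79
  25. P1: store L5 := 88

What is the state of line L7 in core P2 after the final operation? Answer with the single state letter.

state = I

  op1 P1: store L4 := 49 → I/M/I on L4; bus BusRdX; mem=80
  op2 P2: store L4 := 65 → I/I/M on L4; bus BusRdX Flush; mem=49
  op3 P0: load  L4 → S/I/O on L4; bus BusRd; mem=49
  op4 P0: load  L4 → S/I/O on L4; bus (none); mem=49
  op5 P0: store L7 := 80 → M/I/I on L7; bus BusRdX; mem=70
  op6 P2: store L4 := 69 → I/I/M on L4; bus BusUpgr; mem=49
  op7 P0: load  L2 → E/I/I on L2; bus BusRd; mem=30
  op8 P2: store L4 := 27 → I/I/M on L4; bus (none); mem=49
  op9 P0: load  L4 → S/I/O on L4; bus BusRd; mem=49
  op10 P2: load  L4 → S/I/O on L4; bus (none); mem=49
  op11 P2: store L4 := 31 → I/I/M on L4; bus BusUpgr; mem=49
  op12 P0: load  L4 → S/I/O on L4; bus BusRd; mem=49
  op13 P2: load  L6 → I/I/E on L6; bus BusRd; mem=30
  op14 P0: store L4 := 48 → M/I/I on L4; bus BusUpgr Flush; mem=31
  op15 P0: store L4 := 18 → M/I/I on L4; bus (none); mem=31
  op16 P2: store L3 := 12 → I/I/M on L3; bus BusRdX; mem=0
  op17 P0: load  L6 → S/I/S on L6; bus BusRd; mem=30
  op18 P2: load  L4 → O/I/S on L4; bus BusRd; mem=31
  op19 P0: load  L1 → E/I/I on L1; bus BusRd; mem=60
  op20 P1: load  L0 → I/E/I on L0; bus BusRd; mem=20
  op21 P0: load  L4 → O/I/S on L4; bus (none); mem=31
  op22 P2: load  L5 → I/I/E on L5; bus BusRd; mem=80
  op23 P0: load  L0 → S/S/I on L0; bus BusRd; mem=20
  op24 P2: store L2 := 79 → I/I/M on L2; bus BusRdX; mem=30
  op25 P1: store L5 := 88 → I/M/I on L5; bus BusRdX; mem=80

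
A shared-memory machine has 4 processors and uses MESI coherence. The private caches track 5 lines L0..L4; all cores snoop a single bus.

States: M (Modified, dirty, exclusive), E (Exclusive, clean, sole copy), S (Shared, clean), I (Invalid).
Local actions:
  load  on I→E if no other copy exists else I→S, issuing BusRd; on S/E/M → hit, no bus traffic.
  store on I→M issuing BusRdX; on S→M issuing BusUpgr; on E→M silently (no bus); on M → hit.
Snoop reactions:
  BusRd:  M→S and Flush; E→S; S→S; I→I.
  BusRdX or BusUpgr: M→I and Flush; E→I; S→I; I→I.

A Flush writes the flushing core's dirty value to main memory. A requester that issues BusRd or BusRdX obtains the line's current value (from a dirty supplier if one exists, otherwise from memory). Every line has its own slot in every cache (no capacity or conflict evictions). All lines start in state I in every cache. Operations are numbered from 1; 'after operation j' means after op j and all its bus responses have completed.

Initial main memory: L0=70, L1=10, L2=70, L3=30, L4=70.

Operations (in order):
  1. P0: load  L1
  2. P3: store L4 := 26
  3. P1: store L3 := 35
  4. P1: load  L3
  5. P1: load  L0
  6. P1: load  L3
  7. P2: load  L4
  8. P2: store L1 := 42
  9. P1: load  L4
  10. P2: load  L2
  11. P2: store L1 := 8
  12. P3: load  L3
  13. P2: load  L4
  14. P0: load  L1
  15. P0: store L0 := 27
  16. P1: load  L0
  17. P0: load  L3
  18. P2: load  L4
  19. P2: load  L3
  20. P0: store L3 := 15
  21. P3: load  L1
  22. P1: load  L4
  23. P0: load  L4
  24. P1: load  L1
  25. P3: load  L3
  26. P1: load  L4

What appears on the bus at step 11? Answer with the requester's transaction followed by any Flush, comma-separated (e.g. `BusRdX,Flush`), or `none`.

bus = none

step 1: P0: load  L1  ⟶  EIII  (L1)  txn=BusRd  M[L1]=10
step 2: P3: store L4 := 26  ⟶  IIIM  (L4)  txn=BusRdX  M[L4]=70
step 3: P1: store L3 := 35  ⟶  IMII  (L3)  txn=BusRdX  M[L3]=30
step 4: P1: load  L3  ⟶  IMII  (L3)  txn=∅  M[L3]=30
step 5: P1: load  L0  ⟶  IEII  (L0)  txn=BusRd  M[L0]=70
step 6: P1: load  L3  ⟶  IMII  (L3)  txn=∅  M[L3]=30
step 7: P2: load  L4  ⟶  IISS  (L4)  txn=BusRd+Flush  M[L4]=26
step 8: P2: store L1 := 42  ⟶  IIMI  (L1)  txn=BusRdX  M[L1]=10
step 9: P1: load  L4  ⟶  ISSS  (L4)  txn=BusRd  M[L4]=26
step 10: P2: load  L2  ⟶  IIEI  (L2)  txn=BusRd  M[L2]=70
step 11: P2: store L1 := 8  ⟶  IIMI  (L1)  txn=∅  M[L1]=10
step 12: P3: load  L3  ⟶  ISIS  (L3)  txn=BusRd+Flush  M[L3]=35
step 13: P2: load  L4  ⟶  ISSS  (L4)  txn=∅  M[L4]=26
step 14: P0: load  L1  ⟶  SISI  (L1)  txn=BusRd+Flush  M[L1]=8
step 15: P0: store L0 := 27  ⟶  MIII  (L0)  txn=BusRdX  M[L0]=70
step 16: P1: load  L0  ⟶  SSII  (L0)  txn=BusRd+Flush  M[L0]=27
step 17: P0: load  L3  ⟶  SSIS  (L3)  txn=BusRd  M[L3]=35
step 18: P2: load  L4  ⟶  ISSS  (L4)  txn=∅  M[L4]=26
step 19: P2: load  L3  ⟶  SSSS  (L3)  txn=BusRd  M[L3]=35
step 20: P0: store L3 := 15  ⟶  MIII  (L3)  txn=BusUpgr  M[L3]=35
step 21: P3: load  L1  ⟶  SISS  (L1)  txn=BusRd  M[L1]=8
step 22: P1: load  L4  ⟶  ISSS  (L4)  txn=∅  M[L4]=26
step 23: P0: load  L4  ⟶  SSSS  (L4)  txn=BusRd  M[L4]=26
step 24: P1: load  L1  ⟶  SSSS  (L1)  txn=BusRd  M[L1]=8
step 25: P3: load  L3  ⟶  SIIS  (L3)  txn=BusRd+Flush  M[L3]=15
step 26: P1: load  L4  ⟶  SSSS  (L4)  txn=∅  M[L4]=26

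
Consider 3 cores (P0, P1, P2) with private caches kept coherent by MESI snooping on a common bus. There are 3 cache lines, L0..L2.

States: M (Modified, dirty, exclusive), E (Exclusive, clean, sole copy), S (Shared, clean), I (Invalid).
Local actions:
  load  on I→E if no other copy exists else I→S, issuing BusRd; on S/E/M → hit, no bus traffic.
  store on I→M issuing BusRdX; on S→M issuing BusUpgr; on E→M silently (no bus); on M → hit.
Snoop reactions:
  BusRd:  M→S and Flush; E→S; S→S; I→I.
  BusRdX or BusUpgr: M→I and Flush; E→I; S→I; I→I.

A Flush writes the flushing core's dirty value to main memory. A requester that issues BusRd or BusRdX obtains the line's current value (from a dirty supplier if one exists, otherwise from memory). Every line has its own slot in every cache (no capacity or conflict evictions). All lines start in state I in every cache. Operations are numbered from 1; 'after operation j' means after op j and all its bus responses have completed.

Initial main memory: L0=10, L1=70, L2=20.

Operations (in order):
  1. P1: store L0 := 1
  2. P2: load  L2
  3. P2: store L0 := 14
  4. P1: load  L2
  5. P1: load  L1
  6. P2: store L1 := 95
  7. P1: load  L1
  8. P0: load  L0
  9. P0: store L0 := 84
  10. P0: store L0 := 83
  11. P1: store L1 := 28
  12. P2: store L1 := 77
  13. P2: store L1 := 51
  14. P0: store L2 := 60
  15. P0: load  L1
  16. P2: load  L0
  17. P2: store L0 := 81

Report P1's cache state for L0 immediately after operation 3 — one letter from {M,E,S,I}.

step 1: P1: store L0 := 1  ⟶  IMI  (L0)  txn=BusRdX  M[L0]=10
step 2: P2: load  L2  ⟶  IIE  (L2)  txn=BusRd  M[L2]=20
step 3: P2: store L0 := 14  ⟶  IIM  (L0)  txn=BusRdX+Flush  M[L0]=1
step 4: P1: load  L2  ⟶  ISS  (L2)  txn=BusRd  M[L2]=20
step 5: P1: load  L1  ⟶  IEI  (L1)  txn=BusRd  M[L1]=70
step 6: P2: store L1 := 95  ⟶  IIM  (L1)  txn=BusRdX  M[L1]=70
step 7: P1: load  L1  ⟶  ISS  (L1)  txn=BusRd+Flush  M[L1]=95
step 8: P0: load  L0  ⟶  SIS  (L0)  txn=BusRd+Flush  M[L0]=14
step 9: P0: store L0 := 84  ⟶  MII  (L0)  txn=BusUpgr  M[L0]=14
step 10: P0: store L0 := 83  ⟶  MII  (L0)  txn=∅  M[L0]=14
step 11: P1: store L1 := 28  ⟶  IMI  (L1)  txn=BusUpgr  M[L1]=95
step 12: P2: store L1 := 77  ⟶  IIM  (L1)  txn=BusRdX+Flush  M[L1]=28
step 13: P2: store L1 := 51  ⟶  IIM  (L1)  txn=∅  M[L1]=28
step 14: P0: store L2 := 60  ⟶  MII  (L2)  txn=BusRdX  M[L2]=20
step 15: P0: load  L1  ⟶  SIS  (L1)  txn=BusRd+Flush  M[L1]=51
step 16: P2: load  L0  ⟶  SIS  (L0)  txn=BusRd+Flush  M[L0]=83
step 17: P2: store L0 := 81  ⟶  IIM  (L0)  txn=BusUpgr  M[L0]=83

state = I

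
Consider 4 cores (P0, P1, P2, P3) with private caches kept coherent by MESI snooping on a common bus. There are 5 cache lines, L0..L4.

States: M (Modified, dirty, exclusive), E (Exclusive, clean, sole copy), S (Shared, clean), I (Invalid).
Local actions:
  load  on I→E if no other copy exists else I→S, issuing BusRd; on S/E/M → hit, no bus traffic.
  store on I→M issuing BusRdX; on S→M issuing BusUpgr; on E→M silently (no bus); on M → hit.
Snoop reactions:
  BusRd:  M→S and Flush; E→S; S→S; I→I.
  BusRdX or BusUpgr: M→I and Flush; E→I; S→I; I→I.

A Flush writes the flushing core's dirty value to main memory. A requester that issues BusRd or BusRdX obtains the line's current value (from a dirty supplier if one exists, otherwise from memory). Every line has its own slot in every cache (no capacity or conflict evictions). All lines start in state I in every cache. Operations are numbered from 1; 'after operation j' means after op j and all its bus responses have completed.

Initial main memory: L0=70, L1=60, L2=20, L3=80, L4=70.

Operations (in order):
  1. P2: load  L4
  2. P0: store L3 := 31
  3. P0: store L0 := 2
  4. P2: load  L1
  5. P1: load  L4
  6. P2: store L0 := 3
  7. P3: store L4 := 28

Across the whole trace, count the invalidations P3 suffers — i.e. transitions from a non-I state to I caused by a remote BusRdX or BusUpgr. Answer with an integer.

1. P2: load  L4  bus=[BusRd]  L4: P0=I P1=I P2=E P3=I  mem[L4]=70
2. P0: store L3 := 31  bus=[BusRdX]  L3: P0=M P1=I P2=I P3=I  mem[L3]=80
3. P0: store L0 := 2  bus=[BusRdX]  L0: P0=M P1=I P2=I P3=I  mem[L0]=70
4. P2: load  L1  bus=[BusRd]  L1: P0=I P1=I P2=E P3=I  mem[L1]=60
5. P1: load  L4  bus=[BusRd]  L4: P0=I P1=S P2=S P3=I  mem[L4]=70
6. P2: store L0 := 3  bus=[BusRdX,Flush]  L0: P0=I P1=I P2=M P3=I  mem[L0]=2
7. P3: store L4 := 28  bus=[BusRdX]  L4: P0=I P1=I P2=I P3=M  mem[L4]=70

invalidations = 0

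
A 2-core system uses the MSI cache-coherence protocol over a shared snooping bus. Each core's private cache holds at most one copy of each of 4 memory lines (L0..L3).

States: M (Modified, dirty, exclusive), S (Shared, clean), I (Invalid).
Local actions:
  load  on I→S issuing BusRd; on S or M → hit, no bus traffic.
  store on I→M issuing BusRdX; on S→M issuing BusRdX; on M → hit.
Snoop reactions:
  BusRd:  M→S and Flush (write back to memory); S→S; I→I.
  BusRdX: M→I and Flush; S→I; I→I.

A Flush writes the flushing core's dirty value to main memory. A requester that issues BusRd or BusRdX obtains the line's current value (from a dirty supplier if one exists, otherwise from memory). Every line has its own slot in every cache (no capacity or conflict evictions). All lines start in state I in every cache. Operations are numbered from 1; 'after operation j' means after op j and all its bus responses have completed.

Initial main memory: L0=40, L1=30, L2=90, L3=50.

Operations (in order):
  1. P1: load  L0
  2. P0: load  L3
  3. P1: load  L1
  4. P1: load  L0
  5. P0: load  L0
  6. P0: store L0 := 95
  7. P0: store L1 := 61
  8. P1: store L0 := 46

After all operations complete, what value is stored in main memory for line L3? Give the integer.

step 1: P1: load  L0  ⟶  IS  (L0)  txn=BusRd  M[L0]=40
step 2: P0: load  L3  ⟶  SI  (L3)  txn=BusRd  M[L3]=50
step 3: P1: load  L1  ⟶  IS  (L1)  txn=BusRd  M[L1]=30
step 4: P1: load  L0  ⟶  IS  (L0)  txn=∅  M[L0]=40
step 5: P0: load  L0  ⟶  SS  (L0)  txn=BusRd  M[L0]=40
step 6: P0: store L0 := 95  ⟶  MI  (L0)  txn=BusRdX  M[L0]=40
step 7: P0: store L1 := 61  ⟶  MI  (L1)  txn=BusRdX  M[L1]=30
step 8: P1: store L0 := 46  ⟶  IM  (L0)  txn=BusRdX+Flush  M[L0]=95

memory[L3] = 50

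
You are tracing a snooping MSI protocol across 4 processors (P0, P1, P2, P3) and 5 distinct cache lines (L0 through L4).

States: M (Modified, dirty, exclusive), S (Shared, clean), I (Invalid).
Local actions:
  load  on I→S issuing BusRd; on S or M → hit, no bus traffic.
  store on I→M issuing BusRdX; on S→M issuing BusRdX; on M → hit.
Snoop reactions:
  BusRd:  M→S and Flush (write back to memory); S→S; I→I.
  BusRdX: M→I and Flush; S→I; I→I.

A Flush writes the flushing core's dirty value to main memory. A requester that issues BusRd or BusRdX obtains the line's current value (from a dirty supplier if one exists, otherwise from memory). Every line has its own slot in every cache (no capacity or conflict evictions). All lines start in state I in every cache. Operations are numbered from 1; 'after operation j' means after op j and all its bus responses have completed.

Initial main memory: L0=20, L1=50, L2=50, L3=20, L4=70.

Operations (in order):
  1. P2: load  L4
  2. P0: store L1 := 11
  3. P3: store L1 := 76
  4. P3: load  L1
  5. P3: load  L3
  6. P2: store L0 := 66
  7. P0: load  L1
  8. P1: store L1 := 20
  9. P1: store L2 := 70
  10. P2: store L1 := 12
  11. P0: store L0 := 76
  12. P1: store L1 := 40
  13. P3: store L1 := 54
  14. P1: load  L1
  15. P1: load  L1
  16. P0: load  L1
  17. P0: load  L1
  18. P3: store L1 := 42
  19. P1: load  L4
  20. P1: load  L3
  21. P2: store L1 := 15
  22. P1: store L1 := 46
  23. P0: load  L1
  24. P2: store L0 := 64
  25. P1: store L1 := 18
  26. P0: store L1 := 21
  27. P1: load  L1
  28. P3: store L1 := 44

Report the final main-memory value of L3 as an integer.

1. P2: load  L4  bus=[BusRd]  L4: P0=I P1=I P2=S P3=I  mem[L4]=70
2. P0: store L1 := 11  bus=[BusRdX]  L1: P0=M P1=I P2=I P3=I  mem[L1]=50
3. P3: store L1 := 76  bus=[BusRdX,Flush]  L1: P0=I P1=I P2=I P3=M  mem[L1]=11
4. P3: load  L1  bus=[-]  L1: P0=I P1=I P2=I P3=M  mem[L1]=11
5. P3: load  L3  bus=[BusRd]  L3: P0=I P1=I P2=I P3=S  mem[L3]=20
6. P2: store L0 := 66  bus=[BusRdX]  L0: P0=I P1=I P2=M P3=I  mem[L0]=20
7. P0: load  L1  bus=[BusRd,Flush]  L1: P0=S P1=I P2=I P3=S  mem[L1]=76
8. P1: store L1 := 20  bus=[BusRdX]  L1: P0=I P1=M P2=I P3=I  mem[L1]=76
9. P1: store L2 := 70  bus=[BusRdX]  L2: P0=I P1=M P2=I P3=I  mem[L2]=50
10. P2: store L1 := 12  bus=[BusRdX,Flush]  L1: P0=I P1=I P2=M P3=I  mem[L1]=20
11. P0: store L0 := 76  bus=[BusRdX,Flush]  L0: P0=M P1=I P2=I P3=I  mem[L0]=66
12. P1: store L1 := 40  bus=[BusRdX,Flush]  L1: P0=I P1=M P2=I P3=I  mem[L1]=12
13. P3: store L1 := 54  bus=[BusRdX,Flush]  L1: P0=I P1=I P2=I P3=M  mem[L1]=40
14. P1: load  L1  bus=[BusRd,Flush]  L1: P0=I P1=S P2=I P3=S  mem[L1]=54
15. P1: load  L1  bus=[-]  L1: P0=I P1=S P2=I P3=S  mem[L1]=54
16. P0: load  L1  bus=[BusRd]  L1: P0=S P1=S P2=I P3=S  mem[L1]=54
17. P0: load  L1  bus=[-]  L1: P0=S P1=S P2=I P3=S  mem[L1]=54
18. P3: store L1 := 42  bus=[BusRdX]  L1: P0=I P1=I P2=I P3=M  mem[L1]=54
19. P1: load  L4  bus=[BusRd]  L4: P0=I P1=S P2=S P3=I  mem[L4]=70
20. P1: load  L3  bus=[BusRd]  L3: P0=I P1=S P2=I P3=S  mem[L3]=20
21. P2: store L1 := 15  bus=[BusRdX,Flush]  L1: P0=I P1=I P2=M P3=I  mem[L1]=42
22. P1: store L1 := 46  bus=[BusRdX,Flush]  L1: P0=I P1=M P2=I P3=I  mem[L1]=15
23. P0: load  L1  bus=[BusRd,Flush]  L1: P0=S P1=S P2=I P3=I  mem[L1]=46
24. P2: store L0 := 64  bus=[BusRdX,Flush]  L0: P0=I P1=I P2=M P3=I  mem[L0]=76
25. P1: store L1 := 18  bus=[BusRdX]  L1: P0=I P1=M P2=I P3=I  mem[L1]=46
26. P0: store L1 := 21  bus=[BusRdX,Flush]  L1: P0=M P1=I P2=I P3=I  mem[L1]=18
27. P1: load  L1  bus=[BusRd,Flush]  L1: P0=S P1=S P2=I P3=I  mem[L1]=21
28. P3: store L1 := 44  bus=[BusRdX]  L1: P0=I P1=I P2=I P3=M  mem[L1]=21

memory[L3] = 20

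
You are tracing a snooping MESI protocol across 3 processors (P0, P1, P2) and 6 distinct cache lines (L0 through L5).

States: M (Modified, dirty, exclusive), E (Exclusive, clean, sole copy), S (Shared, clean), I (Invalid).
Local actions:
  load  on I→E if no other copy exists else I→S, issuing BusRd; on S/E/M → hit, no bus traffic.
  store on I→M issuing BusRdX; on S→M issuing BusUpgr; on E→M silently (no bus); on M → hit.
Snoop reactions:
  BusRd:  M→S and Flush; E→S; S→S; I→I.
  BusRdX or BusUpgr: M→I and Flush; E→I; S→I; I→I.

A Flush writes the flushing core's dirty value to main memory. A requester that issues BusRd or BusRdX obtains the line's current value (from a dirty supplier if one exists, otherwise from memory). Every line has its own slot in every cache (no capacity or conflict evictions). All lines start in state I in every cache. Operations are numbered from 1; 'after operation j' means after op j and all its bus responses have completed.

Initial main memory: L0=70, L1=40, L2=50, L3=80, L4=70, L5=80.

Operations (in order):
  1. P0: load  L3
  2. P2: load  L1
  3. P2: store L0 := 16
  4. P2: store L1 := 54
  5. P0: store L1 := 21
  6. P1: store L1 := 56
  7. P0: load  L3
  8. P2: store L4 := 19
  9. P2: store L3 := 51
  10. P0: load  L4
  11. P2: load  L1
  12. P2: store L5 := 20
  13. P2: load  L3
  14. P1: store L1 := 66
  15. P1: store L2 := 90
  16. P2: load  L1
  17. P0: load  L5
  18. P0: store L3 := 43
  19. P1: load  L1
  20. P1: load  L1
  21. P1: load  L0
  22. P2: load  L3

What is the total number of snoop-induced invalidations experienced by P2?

step 1: P0: load  L3  ⟶  EII  (L3)  txn=BusRd  M[L3]=80
step 2: P2: load  L1  ⟶  IIE  (L1)  txn=BusRd  M[L1]=40
step 3: P2: store L0 := 16  ⟶  IIM  (L0)  txn=BusRdX  M[L0]=70
step 4: P2: store L1 := 54  ⟶  IIM  (L1)  txn=∅  M[L1]=40
step 5: P0: store L1 := 21  ⟶  MII  (L1)  txn=BusRdX+Flush  M[L1]=54
step 6: P1: store L1 := 56  ⟶  IMI  (L1)  txn=BusRdX+Flush  M[L1]=21
step 7: P0: load  L3  ⟶  EII  (L3)  txn=∅  M[L3]=80
step 8: P2: store L4 := 19  ⟶  IIM  (L4)  txn=BusRdX  M[L4]=70
step 9: P2: store L3 := 51  ⟶  IIM  (L3)  txn=BusRdX  M[L3]=80
step 10: P0: load  L4  ⟶  SIS  (L4)  txn=BusRd+Flush  M[L4]=19
step 11: P2: load  L1  ⟶  ISS  (L1)  txn=BusRd+Flush  M[L1]=56
step 12: P2: store L5 := 20  ⟶  IIM  (L5)  txn=BusRdX  M[L5]=80
step 13: P2: load  L3  ⟶  IIM  (L3)  txn=∅  M[L3]=80
step 14: P1: store L1 := 66  ⟶  IMI  (L1)  txn=BusUpgr  M[L1]=56
step 15: P1: store L2 := 90  ⟶  IMI  (L2)  txn=BusRdX  M[L2]=50
step 16: P2: load  L1  ⟶  ISS  (L1)  txn=BusRd+Flush  M[L1]=66
step 17: P0: load  L5  ⟶  SIS  (L5)  txn=BusRd+Flush  M[L5]=20
step 18: P0: store L3 := 43  ⟶  MII  (L3)  txn=BusRdX+Flush  M[L3]=51
step 19: P1: load  L1  ⟶  ISS  (L1)  txn=∅  M[L1]=66
step 20: P1: load  L1  ⟶  ISS  (L1)  txn=∅  M[L1]=66
step 21: P1: load  L0  ⟶  ISS  (L0)  txn=BusRd+Flush  M[L0]=16
step 22: P2: load  L3  ⟶  SIS  (L3)  txn=BusRd+Flush  M[L3]=43

invalidations = 3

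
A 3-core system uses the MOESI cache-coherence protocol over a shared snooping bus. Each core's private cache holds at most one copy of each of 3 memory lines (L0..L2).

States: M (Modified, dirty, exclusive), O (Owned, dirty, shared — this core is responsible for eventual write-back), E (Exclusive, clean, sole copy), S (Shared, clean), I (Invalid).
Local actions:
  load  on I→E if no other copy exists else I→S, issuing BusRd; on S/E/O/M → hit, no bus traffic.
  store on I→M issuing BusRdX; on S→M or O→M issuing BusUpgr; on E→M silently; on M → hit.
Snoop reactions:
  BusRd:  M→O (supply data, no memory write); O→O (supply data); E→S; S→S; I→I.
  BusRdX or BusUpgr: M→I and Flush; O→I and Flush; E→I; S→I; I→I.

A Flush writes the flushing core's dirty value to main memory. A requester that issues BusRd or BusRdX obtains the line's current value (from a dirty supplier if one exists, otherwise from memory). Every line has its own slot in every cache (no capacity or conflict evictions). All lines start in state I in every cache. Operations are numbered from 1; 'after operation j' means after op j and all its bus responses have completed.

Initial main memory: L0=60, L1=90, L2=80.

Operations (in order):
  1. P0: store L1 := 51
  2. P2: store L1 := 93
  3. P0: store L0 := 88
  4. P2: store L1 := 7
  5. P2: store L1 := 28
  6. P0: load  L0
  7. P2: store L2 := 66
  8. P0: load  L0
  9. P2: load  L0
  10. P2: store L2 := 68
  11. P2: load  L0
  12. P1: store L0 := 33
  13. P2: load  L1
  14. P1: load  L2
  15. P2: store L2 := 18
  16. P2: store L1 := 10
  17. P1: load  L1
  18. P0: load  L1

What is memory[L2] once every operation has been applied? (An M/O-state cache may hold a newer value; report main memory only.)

1. P0: store L1 := 51  bus=[BusRdX]  L1: P0=M P1=I P2=I  mem[L1]=90
2. P2: store L1 := 93  bus=[BusRdX,Flush]  L1: P0=I P1=I P2=M  mem[L1]=51
3. P0: store L0 := 88  bus=[BusRdX]  L0: P0=M P1=I P2=I  mem[L0]=60
4. P2: store L1 := 7  bus=[-]  L1: P0=I P1=I P2=M  mem[L1]=51
5. P2: store L1 := 28  bus=[-]  L1: P0=I P1=I P2=M  mem[L1]=51
6. P0: load  L0  bus=[-]  L0: P0=M P1=I P2=I  mem[L0]=60
7. P2: store L2 := 66  bus=[BusRdX]  L2: P0=I P1=I P2=M  mem[L2]=80
8. P0: load  L0  bus=[-]  L0: P0=M P1=I P2=I  mem[L0]=60
9. P2: load  L0  bus=[BusRd]  L0: P0=O P1=I P2=S  mem[L0]=60
10. P2: store L2 := 68  bus=[-]  L2: P0=I P1=I P2=M  mem[L2]=80
11. P2: load  L0  bus=[-]  L0: P0=O P1=I P2=S  mem[L0]=60
12. P1: store L0 := 33  bus=[BusRdX,Flush]  L0: P0=I P1=M P2=I  mem[L0]=88
13. P2: load  L1  bus=[-]  L1: P0=I P1=I P2=M  mem[L1]=51
14. P1: load  L2  bus=[BusRd]  L2: P0=I P1=S P2=O  mem[L2]=80
15. P2: store L2 := 18  bus=[BusUpgr]  L2: P0=I P1=I P2=M  mem[L2]=80
16. P2: store L1 := 10  bus=[-]  L1: P0=I P1=I P2=M  mem[L1]=51
17. P1: load  L1  bus=[BusRd]  L1: P0=I P1=S P2=O  mem[L1]=51
18. P0: load  L1  bus=[BusRd]  L1: P0=S P1=S P2=O  mem[L1]=51

memory[L2] = 80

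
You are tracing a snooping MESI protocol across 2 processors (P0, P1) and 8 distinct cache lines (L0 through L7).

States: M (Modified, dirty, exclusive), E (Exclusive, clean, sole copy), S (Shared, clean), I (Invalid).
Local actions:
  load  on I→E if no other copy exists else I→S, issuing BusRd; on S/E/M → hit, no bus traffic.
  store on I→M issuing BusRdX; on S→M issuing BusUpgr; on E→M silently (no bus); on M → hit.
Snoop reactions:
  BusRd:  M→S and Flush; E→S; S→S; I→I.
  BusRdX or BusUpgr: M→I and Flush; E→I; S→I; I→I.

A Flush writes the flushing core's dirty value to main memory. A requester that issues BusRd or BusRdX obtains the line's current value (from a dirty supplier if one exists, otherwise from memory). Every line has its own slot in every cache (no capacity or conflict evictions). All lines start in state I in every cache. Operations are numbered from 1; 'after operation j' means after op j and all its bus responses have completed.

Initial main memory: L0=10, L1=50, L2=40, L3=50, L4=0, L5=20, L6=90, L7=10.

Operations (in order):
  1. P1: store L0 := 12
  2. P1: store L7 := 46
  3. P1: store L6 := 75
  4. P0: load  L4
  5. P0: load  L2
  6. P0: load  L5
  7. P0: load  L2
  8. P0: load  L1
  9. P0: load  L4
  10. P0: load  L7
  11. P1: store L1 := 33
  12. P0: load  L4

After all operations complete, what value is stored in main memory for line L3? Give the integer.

memory[L3] = 50

1. P1: store L0 := 12  bus=[BusRdX]  L0: P0=I P1=M  mem[L0]=10
2. P1: store L7 := 46  bus=[BusRdX]  L7: P0=I P1=M  mem[L7]=10
3. P1: store L6 := 75  bus=[BusRdX]  L6: P0=I P1=M  mem[L6]=90
4. P0: load  L4  bus=[BusRd]  L4: P0=E P1=I  mem[L4]=0
5. P0: load  L2  bus=[BusRd]  L2: P0=E P1=I  mem[L2]=40
6. P0: load  L5  bus=[BusRd]  L5: P0=E P1=I  mem[L5]=20
7. P0: load  L2  bus=[-]  L2: P0=E P1=I  mem[L2]=40
8. P0: load  L1  bus=[BusRd]  L1: P0=E P1=I  mem[L1]=50
9. P0: load  L4  bus=[-]  L4: P0=E P1=I  mem[L4]=0
10. P0: load  L7  bus=[BusRd,Flush]  L7: P0=S P1=S  mem[L7]=46
11. P1: store L1 := 33  bus=[BusRdX]  L1: P0=I P1=M  mem[L1]=50
12. P0: load  L4  bus=[-]  L4: P0=E P1=I  mem[L4]=0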